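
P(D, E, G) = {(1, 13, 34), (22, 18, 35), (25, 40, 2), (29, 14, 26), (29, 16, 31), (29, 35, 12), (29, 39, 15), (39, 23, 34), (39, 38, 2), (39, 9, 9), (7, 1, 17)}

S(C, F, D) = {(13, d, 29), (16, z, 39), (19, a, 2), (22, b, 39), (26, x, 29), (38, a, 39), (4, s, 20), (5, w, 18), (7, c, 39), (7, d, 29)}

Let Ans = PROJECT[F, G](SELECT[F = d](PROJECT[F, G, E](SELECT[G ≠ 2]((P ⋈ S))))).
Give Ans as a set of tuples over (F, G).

P ⋈ S (natural join on D): {(29, 14, 26, 13, d), (29, 14, 26, 26, x), (29, 14, 26, 7, d), (29, 16, 31, 13, d), (29, 16, 31, 26, x), (29, 16, 31, 7, d), (29, 35, 12, 13, d), (29, 35, 12, 26, x), (29, 35, 12, 7, d), (29, 39, 15, 13, d), (29, 39, 15, 26, x), (29, 39, 15, 7, d), (39, 23, 34, 16, z), (39, 23, 34, 22, b), (39, 23, 34, 38, a), (39, 23, 34, 7, c), (39, 38, 2, 16, z), (39, 38, 2, 22, b), (39, 38, 2, 38, a), (39, 38, 2, 7, c), (39, 9, 9, 16, z), (39, 9, 9, 22, b), (39, 9, 9, 38, a), (39, 9, 9, 7, c)}
Filtering on G ≠ 2 leaves {(29, 14, 26, 13, d), (29, 14, 26, 26, x), (29, 14, 26, 7, d), (29, 16, 31, 13, d), (29, 16, 31, 26, x), (29, 16, 31, 7, d), (29, 35, 12, 13, d), (29, 35, 12, 26, x), (29, 35, 12, 7, d), (29, 39, 15, 13, d), (29, 39, 15, 26, x), (29, 39, 15, 7, d), (39, 23, 34, 16, z), (39, 23, 34, 22, b), (39, 23, 34, 38, a), (39, 23, 34, 7, c), (39, 9, 9, 16, z), (39, 9, 9, 22, b), (39, 9, 9, 38, a), (39, 9, 9, 7, c)}.
Keep only column(s) F, G, E (4 duplicate(s) eliminated): {(a, 34, 23), (a, 9, 9), (b, 34, 23), (b, 9, 9), (c, 34, 23), (c, 9, 9), (d, 12, 35), (d, 15, 39), (d, 26, 14), (d, 31, 16), (x, 12, 35), (x, 15, 39), (x, 26, 14), (x, 31, 16), (z, 34, 23), (z, 9, 9)}
Filtering on F = d leaves {(d, 12, 35), (d, 15, 39), (d, 26, 14), (d, 31, 16)}.
Keep only column(s) F, G: {(d, 12), (d, 15), (d, 26), (d, 31)}

{(d, 12), (d, 15), (d, 26), (d, 31)}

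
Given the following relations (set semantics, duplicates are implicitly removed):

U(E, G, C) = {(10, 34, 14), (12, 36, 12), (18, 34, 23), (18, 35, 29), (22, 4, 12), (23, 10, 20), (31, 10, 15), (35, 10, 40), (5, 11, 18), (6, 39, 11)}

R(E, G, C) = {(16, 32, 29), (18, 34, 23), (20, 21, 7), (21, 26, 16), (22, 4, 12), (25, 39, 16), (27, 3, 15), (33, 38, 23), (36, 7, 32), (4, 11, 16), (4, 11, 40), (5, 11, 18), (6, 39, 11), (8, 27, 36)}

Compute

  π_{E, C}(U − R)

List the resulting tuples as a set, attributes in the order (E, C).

Taking the difference: {(10, 34, 14), (12, 36, 12), (18, 35, 29), (23, 10, 20), (31, 10, 15), (35, 10, 40)}
π[E, C]: project onto (E, C) → {(10, 14), (12, 12), (18, 29), (23, 20), (31, 15), (35, 40)}

{(10, 14), (12, 12), (18, 29), (23, 20), (31, 15), (35, 40)}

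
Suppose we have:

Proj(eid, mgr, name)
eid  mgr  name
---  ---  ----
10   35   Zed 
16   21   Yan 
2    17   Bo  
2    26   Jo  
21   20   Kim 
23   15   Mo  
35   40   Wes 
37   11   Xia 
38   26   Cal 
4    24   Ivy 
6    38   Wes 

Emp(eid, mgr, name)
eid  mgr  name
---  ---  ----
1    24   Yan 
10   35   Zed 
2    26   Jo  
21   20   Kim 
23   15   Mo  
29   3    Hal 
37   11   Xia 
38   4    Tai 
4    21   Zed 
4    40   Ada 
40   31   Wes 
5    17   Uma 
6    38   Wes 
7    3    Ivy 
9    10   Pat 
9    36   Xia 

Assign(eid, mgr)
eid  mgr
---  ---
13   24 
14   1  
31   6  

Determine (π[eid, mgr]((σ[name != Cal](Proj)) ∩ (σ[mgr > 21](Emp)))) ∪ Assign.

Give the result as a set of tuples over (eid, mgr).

{(10, 35), (13, 24), (14, 1), (2, 26), (31, 6), (6, 38)}

Apply σ_{name != Cal}; surviving tuples: {(10, 35, Zed), (16, 21, Yan), (2, 17, Bo), (2, 26, Jo), (21, 20, Kim), (23, 15, Mo), (35, 40, Wes), (37, 11, Xia), (4, 24, Ivy), (6, 38, Wes)}
Apply σ_{mgr > 21}; surviving tuples: {(1, 24, Yan), (10, 35, Zed), (2, 26, Jo), (4, 40, Ada), (40, 31, Wes), (6, 38, Wes), (9, 36, Xia)}
Taking the intersection: {(10, 35, Zed), (2, 26, Jo), (6, 38, Wes)}
Projecting to eid, mgr: {(10, 35), (2, 26), (6, 38)}
Taking the union: {(10, 35), (13, 24), (14, 1), (2, 26), (31, 6), (6, 38)}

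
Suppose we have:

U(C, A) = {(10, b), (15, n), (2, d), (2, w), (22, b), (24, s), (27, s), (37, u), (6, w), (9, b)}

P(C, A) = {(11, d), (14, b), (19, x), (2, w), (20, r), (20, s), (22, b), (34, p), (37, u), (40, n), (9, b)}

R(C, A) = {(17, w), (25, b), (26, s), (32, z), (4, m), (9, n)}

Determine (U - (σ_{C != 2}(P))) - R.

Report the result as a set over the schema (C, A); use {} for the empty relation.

Filtering on C != 2 leaves {(11, d), (14, b), (19, x), (20, r), (20, s), (22, b), (34, p), (37, u), (40, n), (9, b)}.
Taking the difference: {(10, b), (15, n), (2, d), (2, w), (24, s), (27, s), (6, w)}
Taking the difference: {(10, b), (15, n), (2, d), (2, w), (24, s), (27, s), (6, w)}

{(10, b), (15, n), (2, d), (2, w), (24, s), (27, s), (6, w)}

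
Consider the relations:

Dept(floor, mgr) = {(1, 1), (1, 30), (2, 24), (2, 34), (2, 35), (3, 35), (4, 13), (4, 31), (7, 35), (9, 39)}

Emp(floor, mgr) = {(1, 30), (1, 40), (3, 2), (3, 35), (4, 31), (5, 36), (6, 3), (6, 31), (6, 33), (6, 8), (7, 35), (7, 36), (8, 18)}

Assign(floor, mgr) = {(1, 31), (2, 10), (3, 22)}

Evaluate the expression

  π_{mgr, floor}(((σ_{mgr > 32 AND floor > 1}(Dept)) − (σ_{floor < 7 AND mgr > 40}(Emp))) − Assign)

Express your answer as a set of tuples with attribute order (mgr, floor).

{(34, 2), (35, 2), (35, 3), (35, 7), (39, 9)}

Selection mgr > 32 AND floor > 1: {(2, 34), (2, 35), (3, 35), (7, 35), (9, 39)}
Selection floor < 7 AND mgr > 40: {}
Taking the difference: {(2, 34), (2, 35), (3, 35), (7, 35), (9, 39)}
Taking the difference: {(2, 34), (2, 35), (3, 35), (7, 35), (9, 39)}
π_{mgr, floor} gives {(34, 2), (35, 2), (35, 3), (35, 7), (39, 9)}.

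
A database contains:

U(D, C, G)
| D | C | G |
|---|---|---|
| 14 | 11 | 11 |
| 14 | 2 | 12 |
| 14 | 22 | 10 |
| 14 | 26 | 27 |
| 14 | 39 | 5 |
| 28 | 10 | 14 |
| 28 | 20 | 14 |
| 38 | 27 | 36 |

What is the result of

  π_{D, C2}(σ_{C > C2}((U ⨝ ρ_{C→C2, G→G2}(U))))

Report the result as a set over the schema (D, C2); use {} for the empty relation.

{(14, 11), (14, 2), (14, 22), (14, 26), (28, 10)}

ρ[C→C2, G→G2]: schema becomes (D, C2, G2); tuples unchanged.
Natural join on D: {(14, 11, 11, 11, 11), (14, 11, 11, 2, 12), (14, 11, 11, 22, 10), (14, 11, 11, 26, 27), (14, 11, 11, 39, 5), (14, 2, 12, 11, 11), (14, 2, 12, 2, 12), (14, 2, 12, 22, 10), (14, 2, 12, 26, 27), (14, 2, 12, 39, 5), (14, 22, 10, 11, 11), (14, 22, 10, 2, 12), (14, 22, 10, 22, 10), (14, 22, 10, 26, 27), (14, 22, 10, 39, 5), (14, 26, 27, 11, 11), (14, 26, 27, 2, 12), (14, 26, 27, 22, 10), (14, 26, 27, 26, 27), (14, 26, 27, 39, 5), (14, 39, 5, 11, 11), (14, 39, 5, 2, 12), (14, 39, 5, 22, 10), (14, 39, 5, 26, 27), (14, 39, 5, 39, 5), (28, 10, 14, 10, 14), (28, 10, 14, 20, 14), (28, 20, 14, 10, 14), (28, 20, 14, 20, 14), (38, 27, 36, 27, 36)}
Apply σ_{C > C2}; surviving tuples: {(14, 11, 11, 2, 12), (14, 22, 10, 11, 11), (14, 22, 10, 2, 12), (14, 26, 27, 11, 11), (14, 26, 27, 2, 12), (14, 26, 27, 22, 10), (14, 39, 5, 11, 11), (14, 39, 5, 2, 12), (14, 39, 5, 22, 10), (14, 39, 5, 26, 27), (28, 20, 14, 10, 14)}
Keep only column(s) D, C2 (6 duplicate(s) eliminated): {(14, 11), (14, 2), (14, 22), (14, 26), (28, 10)}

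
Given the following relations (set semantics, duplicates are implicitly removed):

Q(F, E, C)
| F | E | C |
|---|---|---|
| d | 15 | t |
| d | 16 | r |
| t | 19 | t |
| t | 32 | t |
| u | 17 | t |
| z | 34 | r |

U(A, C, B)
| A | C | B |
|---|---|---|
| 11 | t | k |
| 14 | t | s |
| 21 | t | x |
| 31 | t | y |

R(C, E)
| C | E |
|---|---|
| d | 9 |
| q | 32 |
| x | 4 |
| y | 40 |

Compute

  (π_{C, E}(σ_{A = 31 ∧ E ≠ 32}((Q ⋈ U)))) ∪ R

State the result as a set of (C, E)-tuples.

{(d, 9), (q, 32), (t, 15), (t, 17), (t, 19), (x, 4), (y, 40)}

Q ⋈ U (natural join on C): {(d, 15, t, 11, k), (d, 15, t, 14, s), (d, 15, t, 21, x), (d, 15, t, 31, y), (t, 19, t, 11, k), (t, 19, t, 14, s), (t, 19, t, 21, x), (t, 19, t, 31, y), (t, 32, t, 11, k), (t, 32, t, 14, s), (t, 32, t, 21, x), (t, 32, t, 31, y), (u, 17, t, 11, k), (u, 17, t, 14, s), (u, 17, t, 21, x), (u, 17, t, 31, y)}
Filtering on A = 31 ∧ E ≠ 32 leaves {(d, 15, t, 31, y), (t, 19, t, 31, y), (u, 17, t, 31, y)}.
Keep only column(s) C, E: {(t, 15), (t, 17), (t, 19)}
Set union of the two operands is {(d, 9), (q, 32), (t, 15), (t, 17), (t, 19), (x, 4), (y, 40)}.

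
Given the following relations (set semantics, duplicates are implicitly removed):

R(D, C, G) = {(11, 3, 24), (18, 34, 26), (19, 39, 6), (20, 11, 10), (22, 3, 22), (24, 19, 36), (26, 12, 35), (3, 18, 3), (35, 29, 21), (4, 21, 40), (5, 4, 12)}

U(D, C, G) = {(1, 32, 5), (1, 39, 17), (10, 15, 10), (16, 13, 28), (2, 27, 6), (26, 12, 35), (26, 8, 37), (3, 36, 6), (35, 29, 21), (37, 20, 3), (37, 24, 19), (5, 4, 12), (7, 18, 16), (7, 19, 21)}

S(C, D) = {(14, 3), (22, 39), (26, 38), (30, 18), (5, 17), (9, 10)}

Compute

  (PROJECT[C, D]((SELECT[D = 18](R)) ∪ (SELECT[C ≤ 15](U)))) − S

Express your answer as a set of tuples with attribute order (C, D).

Apply σ_{D = 18}; surviving tuples: {(18, 34, 26)}
Apply σ_{C ≤ 15}; surviving tuples: {(10, 15, 10), (16, 13, 28), (26, 12, 35), (26, 8, 37), (5, 4, 12)}
Taking the union: {(10, 15, 10), (16, 13, 28), (18, 34, 26), (26, 12, 35), (26, 8, 37), (5, 4, 12)}
π_{C, D} gives {(12, 26), (13, 16), (15, 10), (34, 18), (4, 5), (8, 26)}.
Taking the difference: {(12, 26), (13, 16), (15, 10), (34, 18), (4, 5), (8, 26)}

{(12, 26), (13, 16), (15, 10), (34, 18), (4, 5), (8, 26)}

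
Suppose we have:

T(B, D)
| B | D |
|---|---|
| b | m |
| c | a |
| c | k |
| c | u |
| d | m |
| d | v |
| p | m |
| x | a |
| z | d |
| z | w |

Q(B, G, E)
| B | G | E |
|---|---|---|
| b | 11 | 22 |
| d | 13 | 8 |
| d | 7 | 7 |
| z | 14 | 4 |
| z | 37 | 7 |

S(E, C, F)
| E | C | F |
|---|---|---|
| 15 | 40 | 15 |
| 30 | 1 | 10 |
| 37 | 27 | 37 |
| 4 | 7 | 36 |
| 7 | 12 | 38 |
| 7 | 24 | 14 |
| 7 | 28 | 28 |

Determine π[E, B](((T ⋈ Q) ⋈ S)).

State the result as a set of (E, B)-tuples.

{(4, z), (7, d), (7, z)}

Natural join on B: {(b, m, 11, 22), (d, m, 13, 8), (d, m, 7, 7), (d, v, 13, 8), (d, v, 7, 7), (z, d, 14, 4), (z, d, 37, 7), (z, w, 14, 4), (z, w, 37, 7)}
Natural join on E: {(d, m, 7, 7, 12, 38), (d, m, 7, 7, 24, 14), (d, m, 7, 7, 28, 28), (d, v, 7, 7, 12, 38), (d, v, 7, 7, 24, 14), (d, v, 7, 7, 28, 28), (z, d, 14, 4, 7, 36), (z, d, 37, 7, 12, 38), (z, d, 37, 7, 24, 14), (z, d, 37, 7, 28, 28), (z, w, 14, 4, 7, 36), (z, w, 37, 7, 12, 38), (z, w, 37, 7, 24, 14), (z, w, 37, 7, 28, 28)}
π[E, B]: project onto (E, B) (11 duplicate(s) eliminated) → {(4, z), (7, d), (7, z)}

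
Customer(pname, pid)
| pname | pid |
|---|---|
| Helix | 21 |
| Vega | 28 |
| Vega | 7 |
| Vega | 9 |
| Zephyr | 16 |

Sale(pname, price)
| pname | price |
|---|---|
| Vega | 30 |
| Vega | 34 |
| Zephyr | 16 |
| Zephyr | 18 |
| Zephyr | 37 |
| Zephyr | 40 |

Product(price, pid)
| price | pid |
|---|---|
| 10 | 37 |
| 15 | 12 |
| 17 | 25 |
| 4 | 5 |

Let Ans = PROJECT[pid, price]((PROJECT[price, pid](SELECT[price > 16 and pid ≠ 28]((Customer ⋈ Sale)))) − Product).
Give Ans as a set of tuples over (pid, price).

Joining Customer and Sale on pname yields {(Vega, 28, 30), (Vega, 28, 34), (Vega, 7, 30), (Vega, 7, 34), (Vega, 9, 30), (Vega, 9, 34), (Zephyr, 16, 16), (Zephyr, 16, 18), (Zephyr, 16, 37), (Zephyr, 16, 40)}.
Filtering on price > 16 and pid ≠ 28 leaves {(Vega, 7, 30), (Vega, 7, 34), (Vega, 9, 30), (Vega, 9, 34), (Zephyr, 16, 18), (Zephyr, 16, 37), (Zephyr, 16, 40)}.
Projecting to price, pid: {(18, 16), (30, 7), (30, 9), (34, 7), (34, 9), (37, 16), (40, 16)}
Taking the difference: {(18, 16), (30, 7), (30, 9), (34, 7), (34, 9), (37, 16), (40, 16)}
Projecting to pid, price: {(16, 18), (16, 37), (16, 40), (7, 30), (7, 34), (9, 30), (9, 34)}

{(16, 18), (16, 37), (16, 40), (7, 30), (7, 34), (9, 30), (9, 34)}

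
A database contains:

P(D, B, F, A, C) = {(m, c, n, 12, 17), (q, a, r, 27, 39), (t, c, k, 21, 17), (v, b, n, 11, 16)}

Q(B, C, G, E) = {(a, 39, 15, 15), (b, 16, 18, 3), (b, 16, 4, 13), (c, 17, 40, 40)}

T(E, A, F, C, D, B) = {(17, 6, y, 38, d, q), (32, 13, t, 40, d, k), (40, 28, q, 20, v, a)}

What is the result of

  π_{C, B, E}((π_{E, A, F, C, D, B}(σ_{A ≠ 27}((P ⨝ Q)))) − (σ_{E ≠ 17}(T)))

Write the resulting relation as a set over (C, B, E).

Natural join on B, C: {(m, c, n, 12, 17, 40, 40), (q, a, r, 27, 39, 15, 15), (t, c, k, 21, 17, 40, 40), (v, b, n, 11, 16, 18, 3), (v, b, n, 11, 16, 4, 13)}
Apply σ_{A ≠ 27}; surviving tuples: {(m, c, n, 12, 17, 40, 40), (t, c, k, 21, 17, 40, 40), (v, b, n, 11, 16, 18, 3), (v, b, n, 11, 16, 4, 13)}
π[E, A, F, C, D, B]: project onto (E, A, F, C, D, B) → {(13, 11, n, 16, v, b), (3, 11, n, 16, v, b), (40, 12, n, 17, m, c), (40, 21, k, 17, t, c)}
Apply σ_{E ≠ 17}; surviving tuples: {(32, 13, t, 40, d, k), (40, 28, q, 20, v, a)}
Taking the difference: {(13, 11, n, 16, v, b), (3, 11, n, 16, v, b), (40, 12, n, 17, m, c), (40, 21, k, 17, t, c)}
π[C, B, E]: project onto (C, B, E) (1 duplicate(s) eliminated) → {(16, b, 13), (16, b, 3), (17, c, 40)}

{(16, b, 13), (16, b, 3), (17, c, 40)}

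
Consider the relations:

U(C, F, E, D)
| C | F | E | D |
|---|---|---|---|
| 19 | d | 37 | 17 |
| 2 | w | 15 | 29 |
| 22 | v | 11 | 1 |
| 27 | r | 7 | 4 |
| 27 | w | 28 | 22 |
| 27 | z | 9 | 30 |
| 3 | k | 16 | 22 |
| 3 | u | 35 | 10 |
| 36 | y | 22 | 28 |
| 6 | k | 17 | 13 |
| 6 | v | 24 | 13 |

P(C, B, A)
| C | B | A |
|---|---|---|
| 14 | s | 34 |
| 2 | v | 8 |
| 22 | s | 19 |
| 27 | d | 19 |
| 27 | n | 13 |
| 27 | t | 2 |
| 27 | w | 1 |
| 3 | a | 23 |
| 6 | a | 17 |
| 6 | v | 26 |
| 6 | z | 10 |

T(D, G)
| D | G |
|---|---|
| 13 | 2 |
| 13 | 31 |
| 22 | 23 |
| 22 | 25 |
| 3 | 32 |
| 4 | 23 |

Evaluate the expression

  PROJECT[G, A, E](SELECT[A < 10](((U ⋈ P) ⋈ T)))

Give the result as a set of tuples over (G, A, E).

Natural join on C: {(2, w, 15, 29, v, 8), (22, v, 11, 1, s, 19), (27, r, 7, 4, d, 19), (27, r, 7, 4, n, 13), (27, r, 7, 4, t, 2), (27, r, 7, 4, w, 1), (27, w, 28, 22, d, 19), (27, w, 28, 22, n, 13), (27, w, 28, 22, t, 2), (27, w, 28, 22, w, 1), (27, z, 9, 30, d, 19), (27, z, 9, 30, n, 13), (27, z, 9, 30, t, 2), (27, z, 9, 30, w, 1), (3, k, 16, 22, a, 23), (3, u, 35, 10, a, 23), (6, k, 17, 13, a, 17), (6, k, 17, 13, v, 26), (6, k, 17, 13, z, 10), (6, v, 24, 13, a, 17), (6, v, 24, 13, v, 26), (6, v, 24, 13, z, 10)}
Natural join on D: {(27, r, 7, 4, d, 19, 23), (27, r, 7, 4, n, 13, 23), (27, r, 7, 4, t, 2, 23), (27, r, 7, 4, w, 1, 23), (27, w, 28, 22, d, 19, 23), (27, w, 28, 22, d, 19, 25), (27, w, 28, 22, n, 13, 23), (27, w, 28, 22, n, 13, 25), (27, w, 28, 22, t, 2, 23), (27, w, 28, 22, t, 2, 25), (27, w, 28, 22, w, 1, 23), (27, w, 28, 22, w, 1, 25), (3, k, 16, 22, a, 23, 23), (3, k, 16, 22, a, 23, 25), (6, k, 17, 13, a, 17, 2), (6, k, 17, 13, a, 17, 31), (6, k, 17, 13, v, 26, 2), (6, k, 17, 13, v, 26, 31), (6, k, 17, 13, z, 10, 2), (6, k, 17, 13, z, 10, 31), (6, v, 24, 13, a, 17, 2), (6, v, 24, 13, a, 17, 31), (6, v, 24, 13, v, 26, 2), (6, v, 24, 13, v, 26, 31), (6, v, 24, 13, z, 10, 2), (6, v, 24, 13, z, 10, 31)}
σ[A < 10]: keep tuples satisfying A < 10 → {(27, r, 7, 4, t, 2, 23), (27, r, 7, 4, w, 1, 23), (27, w, 28, 22, t, 2, 23), (27, w, 28, 22, t, 2, 25), (27, w, 28, 22, w, 1, 23), (27, w, 28, 22, w, 1, 25)}
π_{G, A, E} gives {(23, 1, 28), (23, 1, 7), (23, 2, 28), (23, 2, 7), (25, 1, 28), (25, 2, 28)}.

{(23, 1, 28), (23, 1, 7), (23, 2, 28), (23, 2, 7), (25, 1, 28), (25, 2, 28)}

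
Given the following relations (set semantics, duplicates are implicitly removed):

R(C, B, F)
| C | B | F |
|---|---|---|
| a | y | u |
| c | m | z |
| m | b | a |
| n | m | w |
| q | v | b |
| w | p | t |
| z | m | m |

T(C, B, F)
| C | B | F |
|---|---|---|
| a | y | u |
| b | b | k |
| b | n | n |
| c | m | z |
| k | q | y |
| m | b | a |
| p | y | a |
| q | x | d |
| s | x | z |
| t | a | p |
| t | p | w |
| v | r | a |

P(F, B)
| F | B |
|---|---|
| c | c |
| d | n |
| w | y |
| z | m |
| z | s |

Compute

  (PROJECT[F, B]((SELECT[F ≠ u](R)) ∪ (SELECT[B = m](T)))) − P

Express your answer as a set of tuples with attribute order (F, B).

{(a, b), (b, v), (m, m), (t, p), (w, m)}

Apply σ_{F ≠ u}; surviving tuples: {(c, m, z), (m, b, a), (n, m, w), (q, v, b), (w, p, t), (z, m, m)}
Apply σ_{B = m}; surviving tuples: {(c, m, z)}
Set union of the two operands is {(c, m, z), (m, b, a), (n, m, w), (q, v, b), (w, p, t), (z, m, m)}.
Projecting to F, B: {(a, b), (b, v), (m, m), (t, p), (w, m), (z, m)}
Set difference of the two operands is {(a, b), (b, v), (m, m), (t, p), (w, m)}.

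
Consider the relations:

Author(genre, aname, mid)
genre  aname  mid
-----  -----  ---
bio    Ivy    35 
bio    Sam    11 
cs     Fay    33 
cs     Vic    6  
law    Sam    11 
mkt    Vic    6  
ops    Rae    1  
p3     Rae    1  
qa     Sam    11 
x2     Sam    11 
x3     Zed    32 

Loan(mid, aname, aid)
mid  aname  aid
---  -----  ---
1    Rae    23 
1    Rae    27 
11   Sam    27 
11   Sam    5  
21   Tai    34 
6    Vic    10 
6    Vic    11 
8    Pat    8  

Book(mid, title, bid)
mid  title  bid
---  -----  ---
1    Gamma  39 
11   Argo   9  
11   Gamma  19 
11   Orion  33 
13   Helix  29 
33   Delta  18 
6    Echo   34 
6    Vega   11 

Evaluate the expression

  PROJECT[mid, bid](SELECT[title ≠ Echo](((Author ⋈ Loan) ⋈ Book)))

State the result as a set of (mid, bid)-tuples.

Author ⋈ Loan (natural join on aname, mid): {(bio, Sam, 11, 27), (bio, Sam, 11, 5), (cs, Vic, 6, 10), (cs, Vic, 6, 11), (law, Sam, 11, 27), (law, Sam, 11, 5), (mkt, Vic, 6, 10), (mkt, Vic, 6, 11), (ops, Rae, 1, 23), (ops, Rae, 1, 27), (p3, Rae, 1, 23), (p3, Rae, 1, 27), (qa, Sam, 11, 27), (qa, Sam, 11, 5), (x2, Sam, 11, 27), (x2, Sam, 11, 5)}
(Author ⋈ Loan) ⋈ Book (natural join on mid): {(bio, Sam, 11, 27, Argo, 9), (bio, Sam, 11, 27, Gamma, 19), (bio, Sam, 11, 27, Orion, 33), (bio, Sam, 11, 5, Argo, 9), (bio, Sam, 11, 5, Gamma, 19), (bio, Sam, 11, 5, Orion, 33), (cs, Vic, 6, 10, Echo, 34), (cs, Vic, 6, 10, Vega, 11), (cs, Vic, 6, 11, Echo, 34), (cs, Vic, 6, 11, Vega, 11), (law, Sam, 11, 27, Argo, 9), (law, Sam, 11, 27, Gamma, 19), (law, Sam, 11, 27, Orion, 33), (law, Sam, 11, 5, Argo, 9), (law, Sam, 11, 5, Gamma, 19), (law, Sam, 11, 5, Orion, 33), (mkt, Vic, 6, 10, Echo, 34), (mkt, Vic, 6, 10, Vega, 11), (mkt, Vic, 6, 11, Echo, 34), (mkt, Vic, 6, 11, Vega, 11), (ops, Rae, 1, 23, Gamma, 39), (ops, Rae, 1, 27, Gamma, 39), (p3, Rae, 1, 23, Gamma, 39), (p3, Rae, 1, 27, Gamma, 39), (qa, Sam, 11, 27, Argo, 9), (qa, Sam, 11, 27, Gamma, 19), (qa, Sam, 11, 27, Orion, 33), (qa, Sam, 11, 5, Argo, 9), (qa, Sam, 11, 5, Gamma, 19), (qa, Sam, 11, 5, Orion, 33), (x2, Sam, 11, 27, Argo, 9), (x2, Sam, 11, 27, Gamma, 19), (x2, Sam, 11, 27, Orion, 33), (x2, Sam, 11, 5, Argo, 9), (x2, Sam, 11, 5, Gamma, 19), (x2, Sam, 11, 5, Orion, 33)}
Filtering on title ≠ Echo leaves {(bio, Sam, 11, 27, Argo, 9), (bio, Sam, 11, 27, Gamma, 19), (bio, Sam, 11, 27, Orion, 33), (bio, Sam, 11, 5, Argo, 9), (bio, Sam, 11, 5, Gamma, 19), (bio, Sam, 11, 5, Orion, 33), (cs, Vic, 6, 10, Vega, 11), (cs, Vic, 6, 11, Vega, 11), (law, Sam, 11, 27, Argo, 9), (law, Sam, 11, 27, Gamma, 19), (law, Sam, 11, 27, Orion, 33), (law, Sam, 11, 5, Argo, 9), (law, Sam, 11, 5, Gamma, 19), (law, Sam, 11, 5, Orion, 33), (mkt, Vic, 6, 10, Vega, 11), (mkt, Vic, 6, 11, Vega, 11), (ops, Rae, 1, 23, Gamma, 39), (ops, Rae, 1, 27, Gamma, 39), (p3, Rae, 1, 23, Gamma, 39), (p3, Rae, 1, 27, Gamma, 39), (qa, Sam, 11, 27, Argo, 9), (qa, Sam, 11, 27, Gamma, 19), (qa, Sam, 11, 27, Orion, 33), (qa, Sam, 11, 5, Argo, 9), (qa, Sam, 11, 5, Gamma, 19), (qa, Sam, 11, 5, Orion, 33), (x2, Sam, 11, 27, Argo, 9), (x2, Sam, 11, 27, Gamma, 19), (x2, Sam, 11, 27, Orion, 33), (x2, Sam, 11, 5, Argo, 9), (x2, Sam, 11, 5, Gamma, 19), (x2, Sam, 11, 5, Orion, 33)}.
π[mid, bid]: project onto (mid, bid) (27 duplicate(s) eliminated) → {(1, 39), (11, 19), (11, 33), (11, 9), (6, 11)}

{(1, 39), (11, 19), (11, 33), (11, 9), (6, 11)}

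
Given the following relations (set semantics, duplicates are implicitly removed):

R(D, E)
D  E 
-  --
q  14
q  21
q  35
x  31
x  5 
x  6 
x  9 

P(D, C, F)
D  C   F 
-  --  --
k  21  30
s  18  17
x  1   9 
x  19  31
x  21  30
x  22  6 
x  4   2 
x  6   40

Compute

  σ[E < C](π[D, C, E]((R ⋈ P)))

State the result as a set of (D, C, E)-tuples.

Joining R and P on D yields {(x, 31, 1, 9), (x, 31, 19, 31), (x, 31, 21, 30), (x, 31, 22, 6), (x, 31, 4, 2), (x, 31, 6, 40), (x, 5, 1, 9), (x, 5, 19, 31), (x, 5, 21, 30), (x, 5, 22, 6), (x, 5, 4, 2), (x, 5, 6, 40), (x, 6, 1, 9), (x, 6, 19, 31), (x, 6, 21, 30), (x, 6, 22, 6), (x, 6, 4, 2), (x, 6, 6, 40), (x, 9, 1, 9), (x, 9, 19, 31), (x, 9, 21, 30), (x, 9, 22, 6), (x, 9, 4, 2), (x, 9, 6, 40)}.
π_{D, C, E} gives {(x, 1, 31), (x, 1, 5), (x, 1, 6), (x, 1, 9), (x, 19, 31), (x, 19, 5), (x, 19, 6), (x, 19, 9), (x, 21, 31), (x, 21, 5), (x, 21, 6), (x, 21, 9), (x, 22, 31), (x, 22, 5), (x, 22, 6), (x, 22, 9), (x, 4, 31), (x, 4, 5), (x, 4, 6), (x, 4, 9), (x, 6, 31), (x, 6, 5), (x, 6, 6), (x, 6, 9)}.
Filtering on E < C leaves {(x, 19, 5), (x, 19, 6), (x, 19, 9), (x, 21, 5), (x, 21, 6), (x, 21, 9), (x, 22, 5), (x, 22, 6), (x, 22, 9), (x, 6, 5)}.

{(x, 19, 5), (x, 19, 6), (x, 19, 9), (x, 21, 5), (x, 21, 6), (x, 21, 9), (x, 22, 5), (x, 22, 6), (x, 22, 9), (x, 6, 5)}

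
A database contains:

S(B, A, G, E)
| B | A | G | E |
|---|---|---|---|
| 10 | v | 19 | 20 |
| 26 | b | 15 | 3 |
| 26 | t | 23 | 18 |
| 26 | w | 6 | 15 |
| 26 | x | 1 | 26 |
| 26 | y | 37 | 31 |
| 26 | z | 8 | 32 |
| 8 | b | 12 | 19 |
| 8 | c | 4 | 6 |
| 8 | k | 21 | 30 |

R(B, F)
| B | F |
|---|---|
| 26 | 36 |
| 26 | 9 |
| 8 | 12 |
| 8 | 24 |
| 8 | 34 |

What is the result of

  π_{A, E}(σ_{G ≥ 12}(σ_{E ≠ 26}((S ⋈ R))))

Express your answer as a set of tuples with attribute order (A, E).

Natural join on B: {(26, b, 15, 3, 36), (26, b, 15, 3, 9), (26, t, 23, 18, 36), (26, t, 23, 18, 9), (26, w, 6, 15, 36), (26, w, 6, 15, 9), (26, x, 1, 26, 36), (26, x, 1, 26, 9), (26, y, 37, 31, 36), (26, y, 37, 31, 9), (26, z, 8, 32, 36), (26, z, 8, 32, 9), (8, b, 12, 19, 12), (8, b, 12, 19, 24), (8, b, 12, 19, 34), (8, c, 4, 6, 12), (8, c, 4, 6, 24), (8, c, 4, 6, 34), (8, k, 21, 30, 12), (8, k, 21, 30, 24), (8, k, 21, 30, 34)}
Filtering on E ≠ 26 leaves {(26, b, 15, 3, 36), (26, b, 15, 3, 9), (26, t, 23, 18, 36), (26, t, 23, 18, 9), (26, w, 6, 15, 36), (26, w, 6, 15, 9), (26, y, 37, 31, 36), (26, y, 37, 31, 9), (26, z, 8, 32, 36), (26, z, 8, 32, 9), (8, b, 12, 19, 12), (8, b, 12, 19, 24), (8, b, 12, 19, 34), (8, c, 4, 6, 12), (8, c, 4, 6, 24), (8, c, 4, 6, 34), (8, k, 21, 30, 12), (8, k, 21, 30, 24), (8, k, 21, 30, 34)}.
Filtering on G ≥ 12 leaves {(26, b, 15, 3, 36), (26, b, 15, 3, 9), (26, t, 23, 18, 36), (26, t, 23, 18, 9), (26, y, 37, 31, 36), (26, y, 37, 31, 9), (8, b, 12, 19, 12), (8, b, 12, 19, 24), (8, b, 12, 19, 34), (8, k, 21, 30, 12), (8, k, 21, 30, 24), (8, k, 21, 30, 34)}.
Projecting to A, E (7 duplicate(s) eliminated): {(b, 19), (b, 3), (k, 30), (t, 18), (y, 31)}

{(b, 19), (b, 3), (k, 30), (t, 18), (y, 31)}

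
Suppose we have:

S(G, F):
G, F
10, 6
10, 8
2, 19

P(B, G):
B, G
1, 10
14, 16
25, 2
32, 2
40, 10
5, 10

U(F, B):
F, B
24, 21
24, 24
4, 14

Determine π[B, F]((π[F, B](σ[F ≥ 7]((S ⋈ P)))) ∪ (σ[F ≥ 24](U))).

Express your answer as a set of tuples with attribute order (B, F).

S ⋈ P (natural join on G): {(10, 6, 1), (10, 6, 40), (10, 6, 5), (10, 8, 1), (10, 8, 40), (10, 8, 5), (2, 19, 25), (2, 19, 32)}
Apply σ_{F ≥ 7}; surviving tuples: {(10, 8, 1), (10, 8, 40), (10, 8, 5), (2, 19, 25), (2, 19, 32)}
Keep only column(s) F, B: {(19, 25), (19, 32), (8, 1), (8, 40), (8, 5)}
Apply σ_{F ≥ 24}; surviving tuples: {(24, 21), (24, 24)}
Union: {(19, 25), (19, 32), (8, 1), (8, 40), (8, 5)} with {(24, 21), (24, 24)} → {(19, 25), (19, 32), (24, 21), (24, 24), (8, 1), (8, 40), (8, 5)}
Keep only column(s) B, F: {(1, 8), (21, 24), (24, 24), (25, 19), (32, 19), (40, 8), (5, 8)}

{(1, 8), (21, 24), (24, 24), (25, 19), (32, 19), (40, 8), (5, 8)}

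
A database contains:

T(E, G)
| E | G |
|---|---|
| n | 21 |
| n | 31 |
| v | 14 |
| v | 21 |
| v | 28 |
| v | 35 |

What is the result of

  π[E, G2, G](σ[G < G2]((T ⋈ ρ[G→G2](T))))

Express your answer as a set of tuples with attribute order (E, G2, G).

ρ[G→G2]: schema becomes (E, G2); tuples unchanged.
T ⋈ ρ[G→G2](T) (natural join on E): {(n, 21, 21), (n, 21, 31), (n, 31, 21), (n, 31, 31), (v, 14, 14), (v, 14, 21), (v, 14, 28), (v, 14, 35), (v, 21, 14), (v, 21, 21), (v, 21, 28), (v, 21, 35), (v, 28, 14), (v, 28, 21), (v, 28, 28), (v, 28, 35), (v, 35, 14), (v, 35, 21), (v, 35, 28), (v, 35, 35)}
Apply σ_{G < G2}; surviving tuples: {(n, 21, 31), (v, 14, 21), (v, 14, 28), (v, 14, 35), (v, 21, 28), (v, 21, 35), (v, 28, 35)}
π[E, G2, G]: project onto (E, G2, G) → {(n, 31, 21), (v, 21, 14), (v, 28, 14), (v, 28, 21), (v, 35, 14), (v, 35, 21), (v, 35, 28)}

{(n, 31, 21), (v, 21, 14), (v, 28, 14), (v, 28, 21), (v, 35, 14), (v, 35, 21), (v, 35, 28)}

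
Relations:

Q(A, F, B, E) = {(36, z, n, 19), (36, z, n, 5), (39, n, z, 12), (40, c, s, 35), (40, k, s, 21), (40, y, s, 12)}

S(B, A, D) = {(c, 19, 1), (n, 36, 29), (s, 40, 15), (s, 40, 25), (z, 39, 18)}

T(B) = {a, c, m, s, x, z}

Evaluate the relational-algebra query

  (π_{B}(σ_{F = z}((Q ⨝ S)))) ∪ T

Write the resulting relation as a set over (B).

Natural join on A, B: {(36, z, n, 19, 29), (36, z, n, 5, 29), (39, n, z, 12, 18), (40, c, s, 35, 15), (40, c, s, 35, 25), (40, k, s, 21, 15), (40, k, s, 21, 25), (40, y, s, 12, 15), (40, y, s, 12, 25)}
Filtering on F = z leaves {(36, z, n, 19, 29), (36, z, n, 5, 29)}.
π_{B} gives {n} (1 duplicate(s) eliminated).
Taking the union: {a, c, m, n, s, x, z}

{a, c, m, n, s, x, z}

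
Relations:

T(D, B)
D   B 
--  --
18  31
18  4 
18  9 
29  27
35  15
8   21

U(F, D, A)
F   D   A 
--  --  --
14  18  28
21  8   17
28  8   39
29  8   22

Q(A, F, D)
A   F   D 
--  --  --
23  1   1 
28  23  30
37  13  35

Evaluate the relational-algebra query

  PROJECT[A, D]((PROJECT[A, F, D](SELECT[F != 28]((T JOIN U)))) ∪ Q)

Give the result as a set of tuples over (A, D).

Joining T and U on D yields {(18, 31, 14, 28), (18, 4, 14, 28), (18, 9, 14, 28), (8, 21, 21, 17), (8, 21, 28, 39), (8, 21, 29, 22)}.
σ[F != 28]: keep tuples satisfying F != 28 → {(18, 31, 14, 28), (18, 4, 14, 28), (18, 9, 14, 28), (8, 21, 21, 17), (8, 21, 29, 22)}
π_{A, F, D} gives {(17, 21, 8), (22, 29, 8), (28, 14, 18)} (2 duplicate(s) eliminated).
Taking the union: {(17, 21, 8), (22, 29, 8), (23, 1, 1), (28, 14, 18), (28, 23, 30), (37, 13, 35)}
π_{A, D} gives {(17, 8), (22, 8), (23, 1), (28, 18), (28, 30), (37, 35)}.

{(17, 8), (22, 8), (23, 1), (28, 18), (28, 30), (37, 35)}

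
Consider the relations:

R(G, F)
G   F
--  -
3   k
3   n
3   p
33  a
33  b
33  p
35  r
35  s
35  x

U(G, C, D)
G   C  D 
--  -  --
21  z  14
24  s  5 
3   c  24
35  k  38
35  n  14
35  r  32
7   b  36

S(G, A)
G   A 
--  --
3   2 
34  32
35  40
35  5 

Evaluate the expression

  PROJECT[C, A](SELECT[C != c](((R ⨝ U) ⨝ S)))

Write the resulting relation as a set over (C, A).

Natural join on G: {(3, k, c, 24), (3, n, c, 24), (3, p, c, 24), (35, r, k, 38), (35, r, n, 14), (35, r, r, 32), (35, s, k, 38), (35, s, n, 14), (35, s, r, 32), (35, x, k, 38), (35, x, n, 14), (35, x, r, 32)}
Natural join on G: {(3, k, c, 24, 2), (3, n, c, 24, 2), (3, p, c, 24, 2), (35, r, k, 38, 40), (35, r, k, 38, 5), (35, r, n, 14, 40), (35, r, n, 14, 5), (35, r, r, 32, 40), (35, r, r, 32, 5), (35, s, k, 38, 40), (35, s, k, 38, 5), (35, s, n, 14, 40), (35, s, n, 14, 5), (35, s, r, 32, 40), (35, s, r, 32, 5), (35, x, k, 38, 40), (35, x, k, 38, 5), (35, x, n, 14, 40), (35, x, n, 14, 5), (35, x, r, 32, 40), (35, x, r, 32, 5)}
Filtering on C != c leaves {(35, r, k, 38, 40), (35, r, k, 38, 5), (35, r, n, 14, 40), (35, r, n, 14, 5), (35, r, r, 32, 40), (35, r, r, 32, 5), (35, s, k, 38, 40), (35, s, k, 38, 5), (35, s, n, 14, 40), (35, s, n, 14, 5), (35, s, r, 32, 40), (35, s, r, 32, 5), (35, x, k, 38, 40), (35, x, k, 38, 5), (35, x, n, 14, 40), (35, x, n, 14, 5), (35, x, r, 32, 40), (35, x, r, 32, 5)}.
Keep only column(s) C, A (12 duplicate(s) eliminated): {(k, 40), (k, 5), (n, 40), (n, 5), (r, 40), (r, 5)}

{(k, 40), (k, 5), (n, 40), (n, 5), (r, 40), (r, 5)}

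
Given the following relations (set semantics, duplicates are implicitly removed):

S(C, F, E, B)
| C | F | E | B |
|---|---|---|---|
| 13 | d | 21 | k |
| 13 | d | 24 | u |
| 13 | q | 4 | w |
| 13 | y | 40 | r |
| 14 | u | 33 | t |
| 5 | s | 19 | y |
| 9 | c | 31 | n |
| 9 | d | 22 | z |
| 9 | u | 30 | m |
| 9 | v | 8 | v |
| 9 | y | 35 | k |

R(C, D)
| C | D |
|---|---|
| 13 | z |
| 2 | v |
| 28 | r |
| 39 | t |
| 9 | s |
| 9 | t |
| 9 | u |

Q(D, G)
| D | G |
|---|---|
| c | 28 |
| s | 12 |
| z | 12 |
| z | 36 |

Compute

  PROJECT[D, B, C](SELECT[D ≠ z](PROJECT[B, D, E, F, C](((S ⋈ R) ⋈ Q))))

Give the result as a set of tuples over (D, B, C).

Natural join on C: {(13, d, 21, k, z), (13, d, 24, u, z), (13, q, 4, w, z), (13, y, 40, r, z), (9, c, 31, n, s), (9, c, 31, n, t), (9, c, 31, n, u), (9, d, 22, z, s), (9, d, 22, z, t), (9, d, 22, z, u), (9, u, 30, m, s), (9, u, 30, m, t), (9, u, 30, m, u), (9, v, 8, v, s), (9, v, 8, v, t), (9, v, 8, v, u), (9, y, 35, k, s), (9, y, 35, k, t), (9, y, 35, k, u)}
Natural join on D: {(13, d, 21, k, z, 12), (13, d, 21, k, z, 36), (13, d, 24, u, z, 12), (13, d, 24, u, z, 36), (13, q, 4, w, z, 12), (13, q, 4, w, z, 36), (13, y, 40, r, z, 12), (13, y, 40, r, z, 36), (9, c, 31, n, s, 12), (9, d, 22, z, s, 12), (9, u, 30, m, s, 12), (9, v, 8, v, s, 12), (9, y, 35, k, s, 12)}
Projecting to B, D, E, F, C (4 duplicate(s) eliminated): {(k, s, 35, y, 9), (k, z, 21, d, 13), (m, s, 30, u, 9), (n, s, 31, c, 9), (r, z, 40, y, 13), (u, z, 24, d, 13), (v, s, 8, v, 9), (w, z, 4, q, 13), (z, s, 22, d, 9)}
Selection D ≠ z: {(k, s, 35, y, 9), (m, s, 30, u, 9), (n, s, 31, c, 9), (v, s, 8, v, 9), (z, s, 22, d, 9)}
Projecting to D, B, C: {(s, k, 9), (s, m, 9), (s, n, 9), (s, v, 9), (s, z, 9)}

{(s, k, 9), (s, m, 9), (s, n, 9), (s, v, 9), (s, z, 9)}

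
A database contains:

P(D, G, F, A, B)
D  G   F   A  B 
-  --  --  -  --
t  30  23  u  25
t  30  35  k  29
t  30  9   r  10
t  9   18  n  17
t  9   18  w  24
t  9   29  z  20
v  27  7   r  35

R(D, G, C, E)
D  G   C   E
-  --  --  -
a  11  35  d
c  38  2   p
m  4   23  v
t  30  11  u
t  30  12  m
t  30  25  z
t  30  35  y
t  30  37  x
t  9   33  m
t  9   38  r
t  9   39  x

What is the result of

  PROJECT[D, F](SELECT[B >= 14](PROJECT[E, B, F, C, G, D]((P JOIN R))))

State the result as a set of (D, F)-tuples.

{(t, 18), (t, 23), (t, 29), (t, 35)}

Joining P and R on D, G yields {(t, 30, 23, u, 25, 11, u), (t, 30, 23, u, 25, 12, m), (t, 30, 23, u, 25, 25, z), (t, 30, 23, u, 25, 35, y), (t, 30, 23, u, 25, 37, x), (t, 30, 35, k, 29, 11, u), (t, 30, 35, k, 29, 12, m), (t, 30, 35, k, 29, 25, z), (t, 30, 35, k, 29, 35, y), (t, 30, 35, k, 29, 37, x), (t, 30, 9, r, 10, 11, u), (t, 30, 9, r, 10, 12, m), (t, 30, 9, r, 10, 25, z), (t, 30, 9, r, 10, 35, y), (t, 30, 9, r, 10, 37, x), (t, 9, 18, n, 17, 33, m), (t, 9, 18, n, 17, 38, r), (t, 9, 18, n, 17, 39, x), (t, 9, 18, w, 24, 33, m), (t, 9, 18, w, 24, 38, r), (t, 9, 18, w, 24, 39, x), (t, 9, 29, z, 20, 33, m), (t, 9, 29, z, 20, 38, r), (t, 9, 29, z, 20, 39, x)}.
Projecting to E, B, F, C, G, D: {(m, 10, 9, 12, 30, t), (m, 17, 18, 33, 9, t), (m, 20, 29, 33, 9, t), (m, 24, 18, 33, 9, t), (m, 25, 23, 12, 30, t), (m, 29, 35, 12, 30, t), (r, 17, 18, 38, 9, t), (r, 20, 29, 38, 9, t), (r, 24, 18, 38, 9, t), (u, 10, 9, 11, 30, t), (u, 25, 23, 11, 30, t), (u, 29, 35, 11, 30, t), (x, 10, 9, 37, 30, t), (x, 17, 18, 39, 9, t), (x, 20, 29, 39, 9, t), (x, 24, 18, 39, 9, t), (x, 25, 23, 37, 30, t), (x, 29, 35, 37, 30, t), (y, 10, 9, 35, 30, t), (y, 25, 23, 35, 30, t), (y, 29, 35, 35, 30, t), (z, 10, 9, 25, 30, t), (z, 25, 23, 25, 30, t), (z, 29, 35, 25, 30, t)}
Selection B >= 14: {(m, 17, 18, 33, 9, t), (m, 20, 29, 33, 9, t), (m, 24, 18, 33, 9, t), (m, 25, 23, 12, 30, t), (m, 29, 35, 12, 30, t), (r, 17, 18, 38, 9, t), (r, 20, 29, 38, 9, t), (r, 24, 18, 38, 9, t), (u, 25, 23, 11, 30, t), (u, 29, 35, 11, 30, t), (x, 17, 18, 39, 9, t), (x, 20, 29, 39, 9, t), (x, 24, 18, 39, 9, t), (x, 25, 23, 37, 30, t), (x, 29, 35, 37, 30, t), (y, 25, 23, 35, 30, t), (y, 29, 35, 35, 30, t), (z, 25, 23, 25, 30, t), (z, 29, 35, 25, 30, t)}
Projecting to D, F (15 duplicate(s) eliminated): {(t, 18), (t, 23), (t, 29), (t, 35)}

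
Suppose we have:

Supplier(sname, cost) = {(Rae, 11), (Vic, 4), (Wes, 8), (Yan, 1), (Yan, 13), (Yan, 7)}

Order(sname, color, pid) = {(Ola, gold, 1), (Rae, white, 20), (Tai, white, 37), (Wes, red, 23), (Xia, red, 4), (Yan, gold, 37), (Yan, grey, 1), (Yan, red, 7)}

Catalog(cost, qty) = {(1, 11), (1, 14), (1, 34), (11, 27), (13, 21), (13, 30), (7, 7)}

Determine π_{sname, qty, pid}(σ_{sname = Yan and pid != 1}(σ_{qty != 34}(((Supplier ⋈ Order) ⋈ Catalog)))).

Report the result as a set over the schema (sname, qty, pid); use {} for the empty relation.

{(Yan, 11, 37), (Yan, 11, 7), (Yan, 14, 37), (Yan, 14, 7), (Yan, 21, 37), (Yan, 21, 7), (Yan, 30, 37), (Yan, 30, 7), (Yan, 7, 37), (Yan, 7, 7)}

Supplier ⋈ Order (natural join on sname): {(Rae, 11, white, 20), (Wes, 8, red, 23), (Yan, 1, gold, 37), (Yan, 1, grey, 1), (Yan, 1, red, 7), (Yan, 13, gold, 37), (Yan, 13, grey, 1), (Yan, 13, red, 7), (Yan, 7, gold, 37), (Yan, 7, grey, 1), (Yan, 7, red, 7)}
(Supplier ⋈ Order) ⋈ Catalog (natural join on cost): {(Rae, 11, white, 20, 27), (Yan, 1, gold, 37, 11), (Yan, 1, gold, 37, 14), (Yan, 1, gold, 37, 34), (Yan, 1, grey, 1, 11), (Yan, 1, grey, 1, 14), (Yan, 1, grey, 1, 34), (Yan, 1, red, 7, 11), (Yan, 1, red, 7, 14), (Yan, 1, red, 7, 34), (Yan, 13, gold, 37, 21), (Yan, 13, gold, 37, 30), (Yan, 13, grey, 1, 21), (Yan, 13, grey, 1, 30), (Yan, 13, red, 7, 21), (Yan, 13, red, 7, 30), (Yan, 7, gold, 37, 7), (Yan, 7, grey, 1, 7), (Yan, 7, red, 7, 7)}
Selection qty != 34: {(Rae, 11, white, 20, 27), (Yan, 1, gold, 37, 11), (Yan, 1, gold, 37, 14), (Yan, 1, grey, 1, 11), (Yan, 1, grey, 1, 14), (Yan, 1, red, 7, 11), (Yan, 1, red, 7, 14), (Yan, 13, gold, 37, 21), (Yan, 13, gold, 37, 30), (Yan, 13, grey, 1, 21), (Yan, 13, grey, 1, 30), (Yan, 13, red, 7, 21), (Yan, 13, red, 7, 30), (Yan, 7, gold, 37, 7), (Yan, 7, grey, 1, 7), (Yan, 7, red, 7, 7)}
Selection sname = Yan and pid != 1: {(Yan, 1, gold, 37, 11), (Yan, 1, gold, 37, 14), (Yan, 1, red, 7, 11), (Yan, 1, red, 7, 14), (Yan, 13, gold, 37, 21), (Yan, 13, gold, 37, 30), (Yan, 13, red, 7, 21), (Yan, 13, red, 7, 30), (Yan, 7, gold, 37, 7), (Yan, 7, red, 7, 7)}
π_{sname, qty, pid} gives {(Yan, 11, 37), (Yan, 11, 7), (Yan, 14, 37), (Yan, 14, 7), (Yan, 21, 37), (Yan, 21, 7), (Yan, 30, 37), (Yan, 30, 7), (Yan, 7, 37), (Yan, 7, 7)}.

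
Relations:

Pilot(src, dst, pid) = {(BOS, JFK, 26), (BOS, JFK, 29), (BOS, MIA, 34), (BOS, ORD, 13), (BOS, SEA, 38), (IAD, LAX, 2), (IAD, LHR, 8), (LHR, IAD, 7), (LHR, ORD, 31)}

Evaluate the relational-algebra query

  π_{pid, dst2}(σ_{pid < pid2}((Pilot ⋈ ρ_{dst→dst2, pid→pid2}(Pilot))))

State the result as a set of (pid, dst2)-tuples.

ρ[dst→dst2, pid→pid2]: schema becomes (src, dst2, pid2); tuples unchanged.
Natural join on src: {(BOS, JFK, 26, JFK, 26), (BOS, JFK, 26, JFK, 29), (BOS, JFK, 26, MIA, 34), (BOS, JFK, 26, ORD, 13), (BOS, JFK, 26, SEA, 38), (BOS, JFK, 29, JFK, 26), (BOS, JFK, 29, JFK, 29), (BOS, JFK, 29, MIA, 34), (BOS, JFK, 29, ORD, 13), (BOS, JFK, 29, SEA, 38), (BOS, MIA, 34, JFK, 26), (BOS, MIA, 34, JFK, 29), (BOS, MIA, 34, MIA, 34), (BOS, MIA, 34, ORD, 13), (BOS, MIA, 34, SEA, 38), (BOS, ORD, 13, JFK, 26), (BOS, ORD, 13, JFK, 29), (BOS, ORD, 13, MIA, 34), (BOS, ORD, 13, ORD, 13), (BOS, ORD, 13, SEA, 38), (BOS, SEA, 38, JFK, 26), (BOS, SEA, 38, JFK, 29), (BOS, SEA, 38, MIA, 34), (BOS, SEA, 38, ORD, 13), (BOS, SEA, 38, SEA, 38), (IAD, LAX, 2, LAX, 2), (IAD, LAX, 2, LHR, 8), (IAD, LHR, 8, LAX, 2), (IAD, LHR, 8, LHR, 8), (LHR, IAD, 7, IAD, 7), (LHR, IAD, 7, ORD, 31), (LHR, ORD, 31, IAD, 7), (LHR, ORD, 31, ORD, 31)}
Apply σ_{pid < pid2}; surviving tuples: {(BOS, JFK, 26, JFK, 29), (BOS, JFK, 26, MIA, 34), (BOS, JFK, 26, SEA, 38), (BOS, JFK, 29, MIA, 34), (BOS, JFK, 29, SEA, 38), (BOS, MIA, 34, SEA, 38), (BOS, ORD, 13, JFK, 26), (BOS, ORD, 13, JFK, 29), (BOS, ORD, 13, MIA, 34), (BOS, ORD, 13, SEA, 38), (IAD, LAX, 2, LHR, 8), (LHR, IAD, 7, ORD, 31)}
π_{pid, dst2} gives {(13, JFK), (13, MIA), (13, SEA), (2, LHR), (26, JFK), (26, MIA), (26, SEA), (29, MIA), (29, SEA), (34, SEA), (7, ORD)} (1 duplicate(s) eliminated).

{(13, JFK), (13, MIA), (13, SEA), (2, LHR), (26, JFK), (26, MIA), (26, SEA), (29, MIA), (29, SEA), (34, SEA), (7, ORD)}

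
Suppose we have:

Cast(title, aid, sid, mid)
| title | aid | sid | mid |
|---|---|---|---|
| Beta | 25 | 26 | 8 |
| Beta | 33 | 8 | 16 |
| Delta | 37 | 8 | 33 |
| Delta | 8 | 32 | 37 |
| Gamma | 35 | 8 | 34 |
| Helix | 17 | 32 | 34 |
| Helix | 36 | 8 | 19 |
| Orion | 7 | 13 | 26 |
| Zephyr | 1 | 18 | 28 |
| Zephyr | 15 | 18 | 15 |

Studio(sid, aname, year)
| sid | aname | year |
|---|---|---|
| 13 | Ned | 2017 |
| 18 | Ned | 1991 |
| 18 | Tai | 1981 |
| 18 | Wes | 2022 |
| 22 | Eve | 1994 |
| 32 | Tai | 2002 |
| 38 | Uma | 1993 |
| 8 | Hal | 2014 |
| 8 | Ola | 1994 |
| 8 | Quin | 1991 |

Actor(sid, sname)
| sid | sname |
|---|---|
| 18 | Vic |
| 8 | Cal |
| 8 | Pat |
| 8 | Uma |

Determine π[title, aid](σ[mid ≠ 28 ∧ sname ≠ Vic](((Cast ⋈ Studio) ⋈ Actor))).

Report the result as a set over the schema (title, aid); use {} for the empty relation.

{(Beta, 33), (Delta, 37), (Gamma, 35), (Helix, 36)}

Cast ⋈ Studio (natural join on sid): {(Beta, 33, 8, 16, Hal, 2014), (Beta, 33, 8, 16, Ola, 1994), (Beta, 33, 8, 16, Quin, 1991), (Delta, 37, 8, 33, Hal, 2014), (Delta, 37, 8, 33, Ola, 1994), (Delta, 37, 8, 33, Quin, 1991), (Delta, 8, 32, 37, Tai, 2002), (Gamma, 35, 8, 34, Hal, 2014), (Gamma, 35, 8, 34, Ola, 1994), (Gamma, 35, 8, 34, Quin, 1991), (Helix, 17, 32, 34, Tai, 2002), (Helix, 36, 8, 19, Hal, 2014), (Helix, 36, 8, 19, Ola, 1994), (Helix, 36, 8, 19, Quin, 1991), (Orion, 7, 13, 26, Ned, 2017), (Zephyr, 1, 18, 28, Ned, 1991), (Zephyr, 1, 18, 28, Tai, 1981), (Zephyr, 1, 18, 28, Wes, 2022), (Zephyr, 15, 18, 15, Ned, 1991), (Zephyr, 15, 18, 15, Tai, 1981), (Zephyr, 15, 18, 15, Wes, 2022)}
(Cast ⋈ Studio) ⋈ Actor (natural join on sid): {(Beta, 33, 8, 16, Hal, 2014, Cal), (Beta, 33, 8, 16, Hal, 2014, Pat), (Beta, 33, 8, 16, Hal, 2014, Uma), (Beta, 33, 8, 16, Ola, 1994, Cal), (Beta, 33, 8, 16, Ola, 1994, Pat), (Beta, 33, 8, 16, Ola, 1994, Uma), (Beta, 33, 8, 16, Quin, 1991, Cal), (Beta, 33, 8, 16, Quin, 1991, Pat), (Beta, 33, 8, 16, Quin, 1991, Uma), (Delta, 37, 8, 33, Hal, 2014, Cal), (Delta, 37, 8, 33, Hal, 2014, Pat), (Delta, 37, 8, 33, Hal, 2014, Uma), (Delta, 37, 8, 33, Ola, 1994, Cal), (Delta, 37, 8, 33, Ola, 1994, Pat), (Delta, 37, 8, 33, Ola, 1994, Uma), (Delta, 37, 8, 33, Quin, 1991, Cal), (Delta, 37, 8, 33, Quin, 1991, Pat), (Delta, 37, 8, 33, Quin, 1991, Uma), (Gamma, 35, 8, 34, Hal, 2014, Cal), (Gamma, 35, 8, 34, Hal, 2014, Pat), (Gamma, 35, 8, 34, Hal, 2014, Uma), (Gamma, 35, 8, 34, Ola, 1994, Cal), (Gamma, 35, 8, 34, Ola, 1994, Pat), (Gamma, 35, 8, 34, Ola, 1994, Uma), (Gamma, 35, 8, 34, Quin, 1991, Cal), (Gamma, 35, 8, 34, Quin, 1991, Pat), (Gamma, 35, 8, 34, Quin, 1991, Uma), (Helix, 36, 8, 19, Hal, 2014, Cal), (Helix, 36, 8, 19, Hal, 2014, Pat), (Helix, 36, 8, 19, Hal, 2014, Uma), (Helix, 36, 8, 19, Ola, 1994, Cal), (Helix, 36, 8, 19, Ola, 1994, Pat), (Helix, 36, 8, 19, Ola, 1994, Uma), (Helix, 36, 8, 19, Quin, 1991, Cal), (Helix, 36, 8, 19, Quin, 1991, Pat), (Helix, 36, 8, 19, Quin, 1991, Uma), (Zephyr, 1, 18, 28, Ned, 1991, Vic), (Zephyr, 1, 18, 28, Tai, 1981, Vic), (Zephyr, 1, 18, 28, Wes, 2022, Vic), (Zephyr, 15, 18, 15, Ned, 1991, Vic), (Zephyr, 15, 18, 15, Tai, 1981, Vic), (Zephyr, 15, 18, 15, Wes, 2022, Vic)}
Selection mid ≠ 28 ∧ sname ≠ Vic: {(Beta, 33, 8, 16, Hal, 2014, Cal), (Beta, 33, 8, 16, Hal, 2014, Pat), (Beta, 33, 8, 16, Hal, 2014, Uma), (Beta, 33, 8, 16, Ola, 1994, Cal), (Beta, 33, 8, 16, Ola, 1994, Pat), (Beta, 33, 8, 16, Ola, 1994, Uma), (Beta, 33, 8, 16, Quin, 1991, Cal), (Beta, 33, 8, 16, Quin, 1991, Pat), (Beta, 33, 8, 16, Quin, 1991, Uma), (Delta, 37, 8, 33, Hal, 2014, Cal), (Delta, 37, 8, 33, Hal, 2014, Pat), (Delta, 37, 8, 33, Hal, 2014, Uma), (Delta, 37, 8, 33, Ola, 1994, Cal), (Delta, 37, 8, 33, Ola, 1994, Pat), (Delta, 37, 8, 33, Ola, 1994, Uma), (Delta, 37, 8, 33, Quin, 1991, Cal), (Delta, 37, 8, 33, Quin, 1991, Pat), (Delta, 37, 8, 33, Quin, 1991, Uma), (Gamma, 35, 8, 34, Hal, 2014, Cal), (Gamma, 35, 8, 34, Hal, 2014, Pat), (Gamma, 35, 8, 34, Hal, 2014, Uma), (Gamma, 35, 8, 34, Ola, 1994, Cal), (Gamma, 35, 8, 34, Ola, 1994, Pat), (Gamma, 35, 8, 34, Ola, 1994, Uma), (Gamma, 35, 8, 34, Quin, 1991, Cal), (Gamma, 35, 8, 34, Quin, 1991, Pat), (Gamma, 35, 8, 34, Quin, 1991, Uma), (Helix, 36, 8, 19, Hal, 2014, Cal), (Helix, 36, 8, 19, Hal, 2014, Pat), (Helix, 36, 8, 19, Hal, 2014, Uma), (Helix, 36, 8, 19, Ola, 1994, Cal), (Helix, 36, 8, 19, Ola, 1994, Pat), (Helix, 36, 8, 19, Ola, 1994, Uma), (Helix, 36, 8, 19, Quin, 1991, Cal), (Helix, 36, 8, 19, Quin, 1991, Pat), (Helix, 36, 8, 19, Quin, 1991, Uma)}
π_{title, aid} gives {(Beta, 33), (Delta, 37), (Gamma, 35), (Helix, 36)} (32 duplicate(s) eliminated).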